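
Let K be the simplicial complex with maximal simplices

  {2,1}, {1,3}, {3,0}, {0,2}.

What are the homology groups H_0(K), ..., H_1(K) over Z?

H_0 ≅ Z,  H_1 ≅ Z.

Fix the vertex order 0 < 1 < 2 < 3 and write every simplex with vertices in increasing order. Then dim K = 1 and the simplices of K are:

  0-simplices (4): [0], [1], [2], [3]
  1-simplices (4): [0,2], [0,3], [1,2], [1,3]

Hence C_0 ≅ Z^4, C_1 ≅ Z^4.

Boundary ∂_1: C_1 → C_0 is given by ∂[p,q] = [q] − [p]. For instance
  ∂[1,3] = [3] − [1].
The resulting 4×4 matrix has rank 3, and its Smith normal form has invariant factors (1,1,1).

From H_k ≅ ker(∂_k) / im(∂_{k+1}) we obtain:

  H_0: rank C_0 − rank ∂_1 = 4 − 3 = 1, and the invariant factors of ∂_1 are all 1, so H_0 ≅ Z.
  H_1: rank ker ∂_1 − rank ∂_2 = (4 − 3) − 0 = 1, and there is no ∂_2, so H_1 ≅ Z.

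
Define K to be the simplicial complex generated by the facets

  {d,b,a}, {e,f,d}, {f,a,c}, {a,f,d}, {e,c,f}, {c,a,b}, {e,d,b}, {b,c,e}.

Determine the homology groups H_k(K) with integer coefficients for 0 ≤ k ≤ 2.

Take the total order a < b < c < d < e < f on the vertex set. Then K (dimension 2) consists of the simplices:

  0-simplices (6): a, b, c, d, e, f
  1-simplices (12): ab, ac, ad, af, bc, bd, be, ce, cf, de, df, ef
  2-simplices (8): abc, abd, acf, adf, bce, bde, cef, def

so the chain groups are C_0 ≅ Z^6, C_1 ≅ Z^12, C_2 ≅ Z^8.

Boundary ∂_1: C_1 → C_0 is given by ∂[p,q] = [q] − [p].
The resulting 6×12 matrix has rank 5, and its Smith normal form has invariant factors (1,1,1,1,1).

The boundary map ∂_2: C_2 → C_1 acts by ∂[p,q,r] = [q,r] − [p,r] + [p,q]. For instance
  ∂bde = de − be + bd,
  ∂abc = bc − ac + ab.
This gives a 12×8 integer matrix of rank 7; reducing to Smith normal form yields diagonal entries (1,1,1,1,1,1,1).

Reading off H_k = ker ∂_k / im ∂_{k+1}:

  H_0: rank C_0 − rank ∂_1 = 6 − 5 = 1, and the invariant factors of ∂_1 are all 1, so H_0 ≅ Z.
  H_1: rank ker ∂_1 − rank ∂_2 = (12 − 5) − 7 = 0, and the invariant factors of ∂_2 are all 1, so H_1 ≅ 0.
  H_2: rank ker ∂_2 − rank ∂_3 = (8 − 7) − 0 = 1, and there is no ∂_3, so H_2 ≅ Z.

As a check, the Euler characteristic is 6 − 12 + 8 = 2, which agrees with 1 − 0 + 1 = 2.
(K is a triangulation of the 2-sphere S^2.)

H_0 ≅ Z,  H_1 = 0,  H_2 ≅ Z.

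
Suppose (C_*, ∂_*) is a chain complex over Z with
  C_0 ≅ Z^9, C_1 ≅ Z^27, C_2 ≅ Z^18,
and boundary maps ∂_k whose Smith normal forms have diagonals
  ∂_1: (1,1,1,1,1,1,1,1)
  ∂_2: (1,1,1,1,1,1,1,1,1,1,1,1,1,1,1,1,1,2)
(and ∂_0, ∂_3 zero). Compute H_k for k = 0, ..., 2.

H_0 = Z,  H_1 = Z × Z/2,  H_2 = 0.

H_0: b_0 = 9 − 0 − 8 = 1; torsion from ∂_1 factors > 1: none. So H_0 = Z.
H_1: b_1 = 27 − 8 − 18 = 1; torsion from ∂_2 factors > 1: [2]. So H_1 = Z × Z/2.
H_2: b_2 = 18 − 18 − 0 = 0; torsion from ∂_3 factors > 1: none. So H_2 = 0.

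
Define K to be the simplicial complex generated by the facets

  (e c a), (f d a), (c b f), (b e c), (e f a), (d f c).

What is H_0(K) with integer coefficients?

H_0 ≅ Z.

Fix the vertex order a < b < c < d < e < f and write every simplex with vertices in increasing order. Then dim K = 2 and the simplices of K are:

  0-simplices (6): a, b, c, d, e, f
  1-simplices (12): ac, ad, ae, af, bc, be, bf, cd, ce, cf, df, ef
  2-simplices (6): ace, adf, aef, bce, bcf, cdf

Hence C_0 ≅ Z^6, C_1 ≅ Z^12, C_2 ≅ Z^6.

The boundary map ∂_1: C_1 → C_0 is given by ∂[p,q] = [q] − [p]. For instance
  ∂ad = d − a.
The 6×12 boundary matrix has rank 5 and Smith normal form diag(1,1,1,1,1).

The boundary map ∂_2: C_2 → C_1 maps a triangle to the signed sum of its edges. For instance
  ∂ace = ce − ae + ac,
  ∂bcf = cf − bf + bc.
This gives a 12×6 integer matrix of rank 6; reducing to Smith normal form yields diagonal entries (1,1,1,1,1,1).

From H_k ≅ ker(∂_k) / im(∂_{k+1}) we obtain:

  H_0: rank C_0 − rank ∂_1 = 6 − 5 = 1, and the invariant factors of ∂_1 are all 1, so H_0 = Z.

(K is a triangulation of the cylinder S^1 x I.)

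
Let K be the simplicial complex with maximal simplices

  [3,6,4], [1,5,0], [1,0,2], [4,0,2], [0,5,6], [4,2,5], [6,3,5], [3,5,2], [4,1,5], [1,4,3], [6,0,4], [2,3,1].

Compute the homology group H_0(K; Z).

H_0 ≅ Z.

Order the vertices as 0 < 1 < 2 < 3 < 4 < 5 < 6. Listing each simplex with vertices in this order, K has dimension 2 with simplices:

  0-simplices (7): [0], [1], [2], [3], [4], [5], [6]
  1-simplices (18): [0,1], [0,2], [0,4], [0,5], [0,6], [1,2], [1,3], [1,4], [1,5], [2,3], [2,4], [2,5], [3,4], [3,5], [3,6], [4,5], [4,6], [5,6]
  2-simplices (12): [0,1,2], [0,1,5], [0,2,4], [0,4,6], [0,5,6], [1,2,3], [1,3,4], [1,4,5], [2,3,5], [2,4,5], [3,4,6], [3,5,6]

so the chain groups are C_0 ≅ Z^7, C_1 ≅ Z^18, C_2 ≅ Z^12.

∂_1: C_1 → C_0 is given by ∂[p,q] = [q] − [p]. For instance
  ∂[0,6] = [6] − [0].
The resulting 7×18 matrix has rank 6, and its Smith normal form has invariant factors (1,1,1,1,1,1).

Boundary ∂_2: C_2 → C_1 maps a triangle to the signed sum of its edges. For instance
  ∂[3,4,6] = [4,6] − [3,6] + [3,4],
  ∂[0,1,2] = [1,2] − [0,2] + [0,1].
This gives a 18×12 integer matrix of rank 12; reducing to Smith normal form yields diagonal entries (1,1,1,1,1,1,1,1,1,1,1,2).

Now H_k = ker ∂_k / im ∂_{k+1}, so:

  H_0: rank C_0 − rank ∂_1 = 7 − 6 = 1, and the invariant factors of ∂_1 are all 1, so H_0 ≅ Z.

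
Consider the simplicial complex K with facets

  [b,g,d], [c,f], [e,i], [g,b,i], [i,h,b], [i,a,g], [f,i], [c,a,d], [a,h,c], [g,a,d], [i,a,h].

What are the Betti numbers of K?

b_0 = 1, b_1 = 1, b_2 = 0.

Fix the vertex order a < b < c < d < e < f < g < h < i and write every simplex with vertices in increasing order. Then dim K = 2 and the simplices of K are:

  0-simplices (9): a, b, c, d, e, f, g, h, i
  1-simplices (17): ac, ad, ag, ah, ai, bd, bg, bh, bi, cd, cf, ch, dg, ei, fi, gi, hi
  2-simplices (8): acd, ach, adg, agi, ahi, bdg, bgi, bhi

so the chain groups are C_0 ≅ Z^9, C_1 ≅ Z^17, C_2 ≅ Z^8.

Boundary ∂_1: C_1 → C_0 is given by ∂[p,q] = [q] − [p]. For instance
  ∂ah = h − a.
This gives a 9×17 integer matrix of rank 8; reducing to Smith normal form yields diagonal entries (1,1,1,1,1,1,1,1).

∂_2: C_2 → C_1 acts by ∂[p,q,r] = [q,r] − [p,r] + [p,q]. For instance
  ∂ach = ch − ah + ac,
  ∂bhi = hi − bi + bh.
The resulting 17×8 matrix has rank 8, and its Smith normal form has invariant factors (1,1,1,1,1,1,1,1).

From H_k ≅ ker(∂_k) / im(∂_{k+1}) we obtain:

  H_0: rank C_0 − rank ∂_1 = 9 − 8 = 1, and the invariant factors of ∂_1 are all 1, so H_0 ≅ Z.
  H_1: rank ker ∂_1 − rank ∂_2 = (17 − 8) − 8 = 1, and the invariant factors of ∂_2 are all 1, so H_1 ≅ Z.
  H_2: rank ker ∂_2 − rank ∂_3 = (8 − 8) − 0 = 0, and there is no ∂_3, so H_2 ≅ 0.

As a check, the Euler characteristic is 9 − 17 + 8 = 0, which agrees with 1 − 1 + 0 = 0.

Hence the Betti numbers are b_0 = 1, b_1 = 1, b_2 = 0.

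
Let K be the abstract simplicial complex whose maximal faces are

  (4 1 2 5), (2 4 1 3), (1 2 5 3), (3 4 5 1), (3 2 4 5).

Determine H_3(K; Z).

H_3 = Z.

We work with the vertex ordering 1 < 2 < 3 < 4 < 5. The simplices of K, each written with vertices in increasing order, are:

  0-simplices (5): [1], [2], [3], [4], [5]
  1-simplices (10): [1,2], [1,3], [1,4], [1,5], [2,3], [2,4], [2,5], [3,4], [3,5], [4,5]
  2-simplices (10): [1,2,3], [1,2,4], [1,2,5], [1,3,4], [1,3,5], [1,4,5], [2,3,4], [2,3,5], [2,4,5], [3,4,5]
  3-simplices (5): [1,2,3,4], [1,2,3,5], [1,2,4,5], [1,3,4,5], [2,3,4,5]

Hence C_0 ≅ Z^5, C_1 ≅ Z^10, C_2 ≅ Z^10, C_3 ≅ Z^5.

Boundary ∂_1: C_1 → C_0 sends each edge [p,q] (with p < q) to q − p. For instance
  ∂[2,5] = [5] − [2].
This gives a 5×10 integer matrix of rank 4; reducing to Smith normal form yields diagonal entries (1,1,1,1).

The boundary map ∂_2: C_2 → C_1 sends each 2-simplex [p,q,r] to [q,r] − [p,r] + [p,q]. For instance
  ∂[1,4,5] = [4,5] − [1,5] + [1,4],
  ∂[3,4,5] = [4,5] − [3,5] + [3,4].
As a 10×10 matrix over Z this has rank 6, with invariant factors (1,1,1,1,1,1).

∂_3: C_3 → C_2 sends each 3-simplex σ to the alternating sum Σ_i (−1)^i (σ with its i-th vertex removed). For instance
  ∂[1,3,4,5] = [3,4,5] − [1,4,5] + [1,3,5] − [1,3,4],
  ∂[2,3,4,5] = [3,4,5] − [2,4,5] + [2,3,5] − [2,3,4].
The resulting 10×5 matrix has rank 4, and its Smith normal form has invariant factors (1,1,1,1).

Computing H_k = (kernel of ∂_k) / (image of ∂_{k+1}):

  H_3: rank ker ∂_3 − rank ∂_4 = (5 − 4) − 0 = 1, and there is no ∂_4, so H_3 ≅ Z.

(K is a triangulation of the 3-sphere S^3.)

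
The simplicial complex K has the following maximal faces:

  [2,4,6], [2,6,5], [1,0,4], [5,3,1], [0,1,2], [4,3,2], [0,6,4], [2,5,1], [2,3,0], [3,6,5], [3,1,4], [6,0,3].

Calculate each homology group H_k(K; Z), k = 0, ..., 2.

Take the total order 0 < 1 < 2 < 3 < 4 < 5 < 6 on the vertex set. Then K (dimension 2) consists of the simplices:

  0-simplices (7): [0], [1], [2], [3], [4], [5], [6]
  1-simplices (18): [0,1], [0,2], [0,3], [0,4], [0,6], [1,2], [1,3], [1,4], [1,5], [2,3], [2,4], [2,5], [2,6], [3,4], [3,5], [3,6], [4,6], [5,6]
  2-simplices (12): [0,1,2], [0,1,4], [0,2,3], [0,3,6], [0,4,6], [1,2,5], [1,3,4], [1,3,5], [2,3,4], [2,4,6], [2,5,6], [3,5,6]

so the chain groups are C_0 ≅ Z^7, C_1 ≅ Z^18, C_2 ≅ Z^12.

Boundary ∂_1: C_1 → C_0 sends each edge [p,q] (with p < q) to q − p.
This gives a 7×18 integer matrix of rank 6; reducing to Smith normal form yields diagonal entries (1,1,1,1,1,1).

The boundary map ∂_2: C_2 → C_1 acts by ∂[p,q,r] = [q,r] − [p,r] + [p,q]. For instance
  ∂[0,1,2] = [1,2] − [0,2] + [0,1],
  ∂[1,3,5] = [3,5] − [1,5] + [1,3].
The 18×12 boundary matrix has rank 12 and Smith normal form diag(1,1,1,1,1,1,1,1,1,1,1,2).

Now H_k = ker ∂_k / im ∂_{k+1}, so:

  H_0: rank C_0 − rank ∂_1 = 7 − 6 = 1, and the invariant factors of ∂_1 are all 1, so H_0 ≅ Z.
  H_1: rank ker ∂_1 − rank ∂_2 = (18 − 6) − 12 = 0, and ∂_2 has invariant factor 2 > 1, so H_1 ≅ Z/2Z.
  H_2: rank ker ∂_2 − rank ∂_3 = (12 − 12) − 0 = 0, and there is no ∂_3, so H_2 ≅ 0.

(K is a triangulation of the real projective plane RP^2.)

H_0 = Z,  H_1 = Z/2Z,  H_2 = 0.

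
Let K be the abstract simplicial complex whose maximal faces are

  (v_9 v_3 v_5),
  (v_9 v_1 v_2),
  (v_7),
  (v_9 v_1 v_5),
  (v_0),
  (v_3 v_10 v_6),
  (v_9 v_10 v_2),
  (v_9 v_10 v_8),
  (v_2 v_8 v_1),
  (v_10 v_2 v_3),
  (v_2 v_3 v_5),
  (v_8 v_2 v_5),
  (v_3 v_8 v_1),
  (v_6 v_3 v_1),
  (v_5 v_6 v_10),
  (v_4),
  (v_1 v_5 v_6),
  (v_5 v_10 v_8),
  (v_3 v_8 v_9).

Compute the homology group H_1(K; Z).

Fix the vertex order v_0 < v_1 < v_2 < v_3 < v_4 < v_5 < v_6 < v_7 < v_8 < v_9 < v_10 and write every simplex with vertices in increasing order. Then dim K = 2 and the simplices of K are:

  0-simplices (11): [v_0], [v_1], [v_2], [v_3], [v_4], [v_5], [v_6], [v_7], [v_8], [v_9], [v_10]
  1-simplices (24): (24 of them)
  2-simplices (16): (16 of them)

Hence C_0 ≅ Z^11, C_1 ≅ Z^24, C_2 ≅ Z^16.

∂_1: C_1 → C_0 maps an edge to its endpoints' difference, ∂[p,q] = q − p. For instance
  ∂[v_3,v_5] = [v_5] − [v_3].
As a 11×24 matrix over Z this has rank 7, with invariant factors (1,1,1,1,1,1,1).

The boundary map ∂_2: C_2 → C_1 maps a triangle to the signed sum of its edges. For instance
  ∂[v_1,v_5,v_6] = [v_5,v_6] − [v_1,v_6] + [v_1,v_5],
  ∂[v_2,v_5,v_8] = [v_5,v_8] − [v_2,v_8] + [v_2,v_5].
The 24×16 boundary matrix has rank 15 and Smith normal form diag(1,1,1,1,1,1,1,1,1,1,1,1,1,1,1).

Computing H_k = (kernel of ∂_k) / (image of ∂_{k+1}):

  H_1: rank ker ∂_1 − rank ∂_2 = (24 − 7) − 15 = 2, and the invariant factors of ∂_2 are all 1, so H_1 ≅ Z^2.

(K is a triangulation of the disjoint union of a set of 3 points and the torus T^2.)

H_1 = Z^2.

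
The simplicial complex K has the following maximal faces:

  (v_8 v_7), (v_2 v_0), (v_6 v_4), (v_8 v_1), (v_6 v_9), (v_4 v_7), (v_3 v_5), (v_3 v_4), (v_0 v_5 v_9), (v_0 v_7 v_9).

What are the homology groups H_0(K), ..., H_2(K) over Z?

H_0 = Z,  H_1 = Z^2,  H_2 = 0.

We work with the vertex ordering v_0 < v_1 < v_2 < v_3 < v_4 < v_5 < v_6 < v_7 < v_8 < v_9. The simplices of K, each written with vertices in increasing order, are:

  0-simplices (10): [v_0], [v_1], [v_2], [v_3], [v_4], [v_5], [v_6], [v_7], [v_8], [v_9]
  1-simplices (13): [v_0,v_2], [v_0,v_5], [v_0,v_7], [v_0,v_9], [v_1,v_8], [v_3,v_4], [v_3,v_5], [v_4,v_6], [v_4,v_7], [v_5,v_9], [v_6,v_9], [v_7,v_8], [v_7,v_9]
  2-simplices (2): [v_0,v_5,v_9], [v_0,v_7,v_9]

so the chain groups are C_0 ≅ Z^10, C_1 ≅ Z^13, C_2 ≅ Z^2.

The boundary map ∂_1: C_1 → C_0 sends each edge [p,q] (with p < q) to q − p. For instance
  ∂[v_4,v_7] = [v_7] − [v_4].
As a 10×13 matrix over Z this has rank 9, with invariant factors (1,1,1,1,1,1,1,1,1).

Boundary ∂_2: C_2 → C_1 maps a triangle to the signed sum of its edges. For instance
  ∂[v_0,v_7,v_9] = [v_7,v_9] − [v_0,v_9] + [v_0,v_7],
  ∂[v_0,v_5,v_9] = [v_5,v_9] − [v_0,v_9] + [v_0,v_5].
This gives a 13×2 integer matrix of rank 2; reducing to Smith normal form yields diagonal entries (1,1).

Computing H_k = (kernel of ∂_k) / (image of ∂_{k+1}):

  H_0: rank C_0 − rank ∂_1 = 10 − 9 = 1, and the invariant factors of ∂_1 are all 1, so H_0 ≅ Z.
  H_1: rank ker ∂_1 − rank ∂_2 = (13 − 9) − 2 = 2, and the invariant factors of ∂_2 are all 1, so H_1 ≅ Z^2.
  H_2: rank ker ∂_2 − rank ∂_3 = (2 − 2) − 0 = 0, and there is no ∂_3, so H_2 ≅ 0.

As a check, the Euler characteristic is 10 − 13 + 2 = -1, which agrees with 1 − 2 + 0 = -1.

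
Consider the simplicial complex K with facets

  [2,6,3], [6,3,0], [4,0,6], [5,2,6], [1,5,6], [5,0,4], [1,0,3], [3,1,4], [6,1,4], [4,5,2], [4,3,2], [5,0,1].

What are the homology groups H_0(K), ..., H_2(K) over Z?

H_0 = Z,  H_1 = Z/2,  H_2 = 0.

Fix the vertex order 0 < 1 < 2 < 3 < 4 < 5 < 6 and write every simplex with vertices in increasing order. Then dim K = 2 and the simplices of K are:

  0-simplices (7): [0], [1], [2], [3], [4], [5], [6]
  1-simplices (18): [0,1], [0,3], [0,4], [0,5], [0,6], [1,3], [1,4], [1,5], [1,6], [2,3], [2,4], [2,5], [2,6], [3,4], [3,6], [4,5], [4,6], [5,6]
  2-simplices (12): [0,1,3], [0,1,5], [0,3,6], [0,4,5], [0,4,6], [1,3,4], [1,4,6], [1,5,6], [2,3,4], [2,3,6], [2,4,5], [2,5,6]

giving chain groups C_0 ≅ Z^7, C_1 ≅ Z^18, C_2 ≅ Z^12.

Boundary ∂_1: C_1 → C_0 sends each edge [p,q] (with p < q) to q − p.
The resulting 7×18 matrix has rank 6, and its Smith normal form has invariant factors (1,1,1,1,1,1).

The boundary map ∂_2: C_2 → C_1 maps a triangle to the signed sum of its edges. For instance
  ∂[0,3,6] = [3,6] − [0,6] + [0,3],
  ∂[2,3,6] = [3,6] − [2,6] + [2,3].
The resulting 18×12 matrix has rank 12, and its Smith normal form has invariant factors (1,1,1,1,1,1,1,1,1,1,1,2).

Computing H_k = (kernel of ∂_k) / (image of ∂_{k+1}):

  H_0: rank C_0 − rank ∂_1 = 7 − 6 = 1, and the invariant factors of ∂_1 are all 1, so H_0 = Z.
  H_1: rank ker ∂_1 − rank ∂_2 = (18 − 6) − 12 = 0, and ∂_2 has invariant factor 2 > 1, so H_1 = Z/2.
  H_2: rank ker ∂_2 − rank ∂_3 = (12 − 12) − 0 = 0, and there is no ∂_3, so H_2 = 0.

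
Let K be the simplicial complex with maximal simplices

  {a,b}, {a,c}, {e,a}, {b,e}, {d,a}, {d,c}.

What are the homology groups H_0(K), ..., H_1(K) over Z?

H_0 = Z,  H_1 = Z^2.

Fix the vertex order a < b < c < d < e and write every simplex with vertices in increasing order. Then dim K = 1 and the simplices of K are:

  0-simplices (5): a, b, c, d, e
  1-simplices (6): ab, ac, ad, ae, be, cd

Hence C_0 ≅ Z^5, C_1 ≅ Z^6.

∂_1: C_1 → C_0 sends each edge [p,q] (with p < q) to q − p. For instance
  ∂cd = d − c.
The resulting 5×6 matrix has rank 4, and its Smith normal form has invariant factors (1,1,1,1).

Reading off H_k = ker ∂_k / im ∂_{k+1}:

  H_0: rank C_0 − rank ∂_1 = 5 − 4 = 1, and the invariant factors of ∂_1 are all 1, so H_0 ≅ Z.
  H_1: rank ker ∂_1 − rank ∂_2 = (6 − 4) − 0 = 2, and there is no ∂_2, so H_1 ≅ Z^2.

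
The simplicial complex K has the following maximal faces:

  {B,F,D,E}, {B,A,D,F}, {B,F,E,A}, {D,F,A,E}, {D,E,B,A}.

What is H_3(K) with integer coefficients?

We work with the vertex ordering A < B < D < E < F. The simplices of K, each written with vertices in increasing order, are:

  0-simplices (5): A, B, D, E, F
  1-simplices (10): AB, AD, AE, AF, BD, BE, BF, DE, DF, EF
  2-simplices (10): ABD, ABE, ABF, ADE, ADF, AEF, BDE, BDF, BEF, DEF
  3-simplices (5): ABDE, ABDF, ABEF, ADEF, BDEF

giving chain groups C_0 ≅ Z^5, C_1 ≅ Z^10, C_2 ≅ Z^10, C_3 ≅ Z^5.

The boundary map ∂_1: C_1 → C_0 sends each edge [p,q] (with p < q) to q − p. For instance
  ∂BF = F − B.
As a 5×10 matrix over Z this has rank 4, with invariant factors (1,1,1,1).

Boundary ∂_2: C_2 → C_1 maps a triangle to the signed sum of its edges. For instance
  ∂AEF = EF − AF + AE,
  ∂ABF = BF − AF + AB.
As a 10×10 matrix over Z this has rank 6, with invariant factors (1,1,1,1,1,1).

Boundary ∂_3: C_3 → C_2 sends each 3-simplex σ to the alternating sum Σ_i (−1)^i (σ with its i-th vertex removed). For instance
  ∂ABEF = BEF − AEF + ABF − ABE,
  ∂ADEF = DEF − AEF + ADF − ADE.
As a 10×5 matrix over Z this has rank 4, with invariant factors (1,1,1,1).

Computing H_k = (kernel of ∂_k) / (image of ∂_{k+1}):

  H_3: rank ker ∂_3 − rank ∂_4 = (5 − 4) − 0 = 1, and there is no ∂_4, so H_3 = Z.

H_3 = Z.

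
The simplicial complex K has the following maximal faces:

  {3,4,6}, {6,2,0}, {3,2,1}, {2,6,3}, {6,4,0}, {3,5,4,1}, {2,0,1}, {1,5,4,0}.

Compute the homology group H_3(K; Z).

H_3 = 0.

Order the vertices as 0 < 1 < 2 < 3 < 4 < 5 < 6. Listing each simplex with vertices in this order, K has dimension 3 with simplices:

  0-simplices (7): [0], [1], [2], [3], [4], [5], [6]
  1-simplices (16): [0,1], [0,2], [0,4], [0,5], [0,6], [1,2], [1,3], [1,4], [1,5], [2,3], [2,6], [3,4], [3,5], [3,6], [4,5], [4,6]
  2-simplices (13): [0,1,2], [0,1,4], [0,1,5], [0,2,6], [0,4,5], [0,4,6], [1,2,3], [1,3,4], [1,3,5], [1,4,5], [2,3,6], [3,4,5], [3,4,6]
  3-simplices (2): [0,1,4,5], [1,3,4,5]

so the chain groups are C_0 ≅ Z^7, C_1 ≅ Z^16, C_2 ≅ Z^13, C_3 ≅ Z^2.

∂_1: C_1 → C_0 maps an edge to its endpoints' difference, ∂[p,q] = q − p.
The 7×16 boundary matrix has rank 6 and Smith normal form diag(1,1,1,1,1,1).

Boundary ∂_2: C_2 → C_1 acts by ∂[p,q,r] = [q,r] − [p,r] + [p,q]. For instance
  ∂[2,3,6] = [3,6] − [2,6] + [2,3],
  ∂[3,4,5] = [4,5] − [3,5] + [3,4].
As a 16×13 matrix over Z this has rank 10, with invariant factors (1,1,1,1,1,1,1,1,1,1).

∂_3: C_3 → C_2 sends each 3-simplex σ to the alternating sum Σ_i (−1)^i (σ with its i-th vertex removed). For instance
  ∂[1,3,4,5] = [3,4,5] − [1,4,5] + [1,3,5] − [1,3,4],
  ∂[0,1,4,5] = [1,4,5] − [0,4,5] + [0,1,5] − [0,1,4].
The 13×2 boundary matrix has rank 2 and Smith normal form diag(1,1).

Reading off H_k = ker ∂_k / im ∂_{k+1}:

  H_3: rank ker ∂_3 − rank ∂_4 = (2 − 2) − 0 = 0, and there is no ∂_4, so H_3 ≅ 0.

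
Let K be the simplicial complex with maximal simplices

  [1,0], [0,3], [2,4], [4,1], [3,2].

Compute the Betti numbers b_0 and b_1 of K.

We work with the vertex ordering 0 < 1 < 2 < 3 < 4. The simplices of K, each written with vertices in increasing order, are:

  0-simplices (5): [0], [1], [2], [3], [4]
  1-simplices (5): [0,1], [0,3], [1,4], [2,3], [2,4]

Hence C_0 ≅ Z^5, C_1 ≅ Z^5.

∂_1: C_1 → C_0 is given by ∂[p,q] = [q] − [p]. For instance
  ∂[2,3] = [3] − [2].
As a 5×5 matrix over Z this has rank 4, with invariant factors (1,1,1,1).

Reading off H_k = ker ∂_k / im ∂_{k+1}:

  H_0: rank C_0 − rank ∂_1 = 5 − 4 = 1, and the invariant factors of ∂_1 are all 1, so H_0 = Z.
  H_1: rank ker ∂_1 − rank ∂_2 = (5 − 4) − 0 = 1, and there is no ∂_2, so H_1 = Z.

(K is a triangulation of the circle S^1.)

Hence the Betti numbers are b_0 = 1, b_1 = 1.

b_0 = 1, b_1 = 1.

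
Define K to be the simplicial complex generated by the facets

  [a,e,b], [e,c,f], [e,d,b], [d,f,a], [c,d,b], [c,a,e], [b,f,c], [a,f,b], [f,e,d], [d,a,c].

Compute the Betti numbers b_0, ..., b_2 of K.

Fix the vertex order a < b < c < d < e < f and write every simplex with vertices in increasing order. Then dim K = 2 and the simplices of K are:

  0-simplices (6): a, b, c, d, e, f
  1-simplices (15): ab, ac, ad, ae, af, bc, bd, be, bf, cd, ce, cf, de, df, ef
  2-simplices (10): abe, abf, acd, ace, adf, bcd, bcf, bde, cef, def

Hence C_0 ≅ Z^6, C_1 ≅ Z^15, C_2 ≅ Z^10.

∂_1: C_1 → C_0 maps an edge to its endpoints' difference, ∂[p,q] = q − p.
This gives a 6×15 integer matrix of rank 5; reducing to Smith normal form yields diagonal entries (1,1,1,1,1).

The boundary map ∂_2: C_2 → C_1 sends each 2-simplex [p,q,r] to [q,r] − [p,r] + [p,q]. For instance
  ∂cef = ef − cf + ce,
  ∂bcd = cd − bd + bc.
The resulting 15×10 matrix has rank 10, and its Smith normal form has invariant factors (1,1,1,1,1,1,1,1,1,2).

Computing H_k = (kernel of ∂_k) / (image of ∂_{k+1}):

  H_0: rank C_0 − rank ∂_1 = 6 − 5 = 1, and the invariant factors of ∂_1 are all 1, so H_0 = Z.
  H_1: rank ker ∂_1 − rank ∂_2 = (15 − 5) − 10 = 0, and ∂_2 has invariant factor 2 > 1, so H_1 = Z/2.
  H_2: rank ker ∂_2 − rank ∂_3 = (10 − 10) − 0 = 0, and there is no ∂_3, so H_2 = 0.

Hence the Betti numbers are b_0 = 1, b_1 = 0, b_2 = 0.

b_0 = 1, b_1 = 0, b_2 = 0.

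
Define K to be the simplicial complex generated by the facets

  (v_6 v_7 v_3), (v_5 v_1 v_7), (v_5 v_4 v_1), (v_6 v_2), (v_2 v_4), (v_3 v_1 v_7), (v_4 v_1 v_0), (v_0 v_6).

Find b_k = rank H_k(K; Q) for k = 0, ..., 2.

Order the vertices as v_0 < v_1 < v_2 < v_3 < v_4 < v_5 < v_6 < v_7. Listing each simplex with vertices in this order, K has dimension 2 with simplices:

  0-simplices (8): [v_0], [v_1], [v_2], [v_3], [v_4], [v_5], [v_6], [v_7]
  1-simplices (14): [v_0,v_1], [v_0,v_4], [v_0,v_6], [v_1,v_3], [v_1,v_4], [v_1,v_5], [v_1,v_7], [v_2,v_4], [v_2,v_6], [v_3,v_6], [v_3,v_7], [v_4,v_5], [v_5,v_7], [v_6,v_7]
  2-simplices (5): [v_0,v_1,v_4], [v_1,v_3,v_7], [v_1,v_4,v_5], [v_1,v_5,v_7], [v_3,v_6,v_7]

Hence C_0 ≅ Z^8, C_1 ≅ Z^14, C_2 ≅ Z^5.

∂_1: C_1 → C_0 sends each edge [p,q] (with p < q) to q − p.
The 8×14 boundary matrix has rank 7 and Smith normal form diag(1,1,1,1,1,1,1).

The boundary map ∂_2: C_2 → C_1 maps a triangle to the signed sum of its edges. For instance
  ∂[v_1,v_3,v_7] = [v_3,v_7] − [v_1,v_7] + [v_1,v_3],
  ∂[v_3,v_6,v_7] = [v_6,v_7] − [v_3,v_7] + [v_3,v_6].
The resulting 14×5 matrix has rank 5, and its Smith normal form has invariant factors (1,1,1,1,1).

Computing H_k = (kernel of ∂_k) / (image of ∂_{k+1}):

  H_0: rank C_0 − rank ∂_1 = 8 − 7 = 1, and the invariant factors of ∂_1 are all 1, so H_0 ≅ Z.
  H_1: rank ker ∂_1 − rank ∂_2 = (14 − 7) − 5 = 2, and the invariant factors of ∂_2 are all 1, so H_1 ≅ Z^2.
  H_2: rank ker ∂_2 − rank ∂_3 = (5 − 5) − 0 = 0, and there is no ∂_3, so H_2 ≅ 0.

Hence the Betti numbers are b_0 = 1, b_1 = 2, b_2 = 0.

b_0 = 1, b_1 = 2, b_2 = 0.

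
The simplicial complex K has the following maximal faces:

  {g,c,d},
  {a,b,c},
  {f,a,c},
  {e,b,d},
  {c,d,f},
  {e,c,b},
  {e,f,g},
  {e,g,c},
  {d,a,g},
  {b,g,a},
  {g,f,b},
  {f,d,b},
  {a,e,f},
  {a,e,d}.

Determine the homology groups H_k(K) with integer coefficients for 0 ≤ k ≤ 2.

Fix the vertex order a < b < c < d < e < f < g and write every simplex with vertices in increasing order. Then dim K = 2 and the simplices of K are:

  0-simplices (7): a, b, c, d, e, f, g
  1-simplices (21): ab, ac, ad, ae, af, ag, bc, bd, be, bf, bg, cd, ce, cf, cg, de, df, dg, ef, eg, fg
  2-simplices (14): abc, abg, acf, ade, adg, aef, bce, bde, bdf, bfg, cdf, cdg, ceg, efg

Hence C_0 ≅ Z^7, C_1 ≅ Z^21, C_2 ≅ Z^14.

∂_1: C_1 → C_0 maps an edge to its endpoints' difference, ∂[p,q] = q − p. For instance
  ∂ab = b − a.
The 7×21 boundary matrix has rank 6 and Smith normal form diag(1,1,1,1,1,1).

Boundary ∂_2: C_2 → C_1 maps a triangle to the signed sum of its edges. For instance
  ∂adg = dg − ag + ad,
  ∂cdf = df − cf + cd.
The 21×14 boundary matrix has rank 13 and Smith normal form diag(1,1,1,1,1,1,1,1,1,1,1,1,1).

Computing H_k = (kernel of ∂_k) / (image of ∂_{k+1}):

  H_0: rank C_0 − rank ∂_1 = 7 − 6 = 1, and the invariant factors of ∂_1 are all 1, so H_0 = Z.
  H_1: rank ker ∂_1 − rank ∂_2 = (21 − 6) − 13 = 2, and the invariant factors of ∂_2 are all 1, so H_1 = Z^2.
  H_2: rank ker ∂_2 − rank ∂_3 = (14 − 13) − 0 = 1, and there is no ∂_3, so H_2 = Z.

As a check, the Euler characteristic is 7 − 21 + 14 = 0, which agrees with 1 − 2 + 1 = 0.
(K is a triangulation of the torus T^2.)

H_0 = Z,  H_1 = Z^2,  H_2 = Z.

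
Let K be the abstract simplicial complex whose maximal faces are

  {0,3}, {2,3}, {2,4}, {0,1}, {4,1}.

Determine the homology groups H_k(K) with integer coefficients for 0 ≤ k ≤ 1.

H_0 = Z,  H_1 = Z.

Order the vertices as 0 < 1 < 2 < 3 < 4. Listing each simplex with vertices in this order, K has dimension 1 with simplices:

  0-simplices (5): [0], [1], [2], [3], [4]
  1-simplices (5): [0,1], [0,3], [1,4], [2,3], [2,4]

giving chain groups C_0 ≅ Z^5, C_1 ≅ Z^5.

∂_1: C_1 → C_0 maps an edge to its endpoints' difference, ∂[p,q] = q − p. For instance
  ∂[2,4] = [4] − [2].
This gives a 5×5 integer matrix of rank 4; reducing to Smith normal form yields diagonal entries (1,1,1,1).

Reading off H_k = ker ∂_k / im ∂_{k+1}:

  H_0: rank C_0 − rank ∂_1 = 5 − 4 = 1, and the invariant factors of ∂_1 are all 1, so H_0 ≅ Z.
  H_1: rank ker ∂_1 − rank ∂_2 = (5 − 4) − 0 = 1, and there is no ∂_2, so H_1 ≅ Z.

As a check, the Euler characteristic is 5 − 5 = 0, which agrees with 1 − 1 = 0.
(K is a triangulation of the circle S^1.)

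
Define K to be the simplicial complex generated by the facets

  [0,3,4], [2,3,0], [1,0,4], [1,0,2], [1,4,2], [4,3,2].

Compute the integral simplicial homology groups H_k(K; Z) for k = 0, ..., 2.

K has 5 vertices, 9 edges, 6 triangles.
rank ∂_0 = 0, rank ∂_1 = 4 ⇒ b_0 = 5 − 0 − 4 = 1; all invariant factors of ∂_1 are 1 so no torsion. So H_0 = Z.
rank ∂_1 = 4, rank ∂_2 = 5 ⇒ b_1 = 9 − 4 − 5 = 0; all invariant factors of ∂_2 are 1 so no torsion. So H_1 = 0.
rank ∂_2 = 5, rank ∂_3 = 0 ⇒ b_2 = 6 − 5 − 0 = 1. So H_2 = Z.

H_0 = Z,  H_1 = 0,  H_2 = Z.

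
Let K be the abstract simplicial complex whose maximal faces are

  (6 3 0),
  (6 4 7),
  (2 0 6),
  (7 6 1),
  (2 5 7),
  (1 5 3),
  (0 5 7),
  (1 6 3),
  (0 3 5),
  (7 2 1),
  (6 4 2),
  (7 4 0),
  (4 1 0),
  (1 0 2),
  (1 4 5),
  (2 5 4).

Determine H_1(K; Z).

H_1 = Z^2.

K has 8 vertices, 24 edges, 16 triangles.
rank ∂_1 = 7, rank ∂_2 = 15 ⇒ b_1 = 24 − 7 − 15 = 2; all invariant factors of ∂_2 are 1 so no torsion. So H_1 = Z^2.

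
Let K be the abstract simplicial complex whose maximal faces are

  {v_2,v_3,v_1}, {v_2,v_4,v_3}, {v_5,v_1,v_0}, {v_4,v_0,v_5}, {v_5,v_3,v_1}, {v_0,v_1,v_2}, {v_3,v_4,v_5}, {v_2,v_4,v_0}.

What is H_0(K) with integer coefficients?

H_0 = Z.

Order the vertices as v_0 < v_1 < v_2 < v_3 < v_4 < v_5. Listing each simplex with vertices in this order, K has dimension 2 with simplices:

  0-simplices (6): [v_0], [v_1], [v_2], [v_3], [v_4], [v_5]
  1-simplices (12): [v_0,v_1], [v_0,v_2], [v_0,v_4], [v_0,v_5], [v_1,v_2], [v_1,v_3], [v_1,v_5], [v_2,v_3], [v_2,v_4], [v_3,v_4], [v_3,v_5], [v_4,v_5]
  2-simplices (8): [v_0,v_1,v_2], [v_0,v_1,v_5], [v_0,v_2,v_4], [v_0,v_4,v_5], [v_1,v_2,v_3], [v_1,v_3,v_5], [v_2,v_3,v_4], [v_3,v_4,v_5]

so the chain groups are C_0 ≅ Z^6, C_1 ≅ Z^12, C_2 ≅ Z^8.

Boundary ∂_1: C_1 → C_0 maps an edge to its endpoints' difference, ∂[p,q] = q − p. For instance
  ∂[v_4,v_5] = [v_5] − [v_4].
The 6×12 boundary matrix has rank 5 and Smith normal form diag(1,1,1,1,1).

Boundary ∂_2: C_2 → C_1 sends each 2-simplex [p,q,r] to [q,r] − [p,r] + [p,q]. For instance
  ∂[v_0,v_2,v_4] = [v_2,v_4] − [v_0,v_4] + [v_0,v_2],
  ∂[v_3,v_4,v_5] = [v_4,v_5] − [v_3,v_5] + [v_3,v_4].
As a 12×8 matrix over Z this has rank 7, with invariant factors (1,1,1,1,1,1,1).

Reading off H_k = ker ∂_k / im ∂_{k+1}:

  H_0: rank C_0 − rank ∂_1 = 6 − 5 = 1, and the invariant factors of ∂_1 are all 1, so H_0 ≅ Z.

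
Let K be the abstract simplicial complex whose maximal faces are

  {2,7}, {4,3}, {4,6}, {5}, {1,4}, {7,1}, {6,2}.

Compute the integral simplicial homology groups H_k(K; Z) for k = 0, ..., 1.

H_0 ≅ Z^2,  H_1 ≅ Z.

We work with the vertex ordering 1 < 2 < 3 < 4 < 5 < 6 < 7. The simplices of K, each written with vertices in increasing order, are:

  0-simplices (7): [1], [2], [3], [4], [5], [6], [7]
  1-simplices (6): [1,4], [1,7], [2,6], [2,7], [3,4], [4,6]

so the chain groups are C_0 ≅ Z^7, C_1 ≅ Z^6.

The boundary map ∂_1: C_1 → C_0 maps an edge to its endpoints' difference, ∂[p,q] = q − p. For instance
  ∂[4,6] = [6] − [4].
The resulting 7×6 matrix has rank 5, and its Smith normal form has invariant factors (1,1,1,1,1).

Now H_k = ker ∂_k / im ∂_{k+1}, so:

  H_0: rank C_0 − rank ∂_1 = 7 − 5 = 2, and the invariant factors of ∂_1 are all 1, so H_0 = Z^2.
  H_1: rank ker ∂_1 − rank ∂_2 = (6 − 5) − 0 = 1, and there is no ∂_2, so H_1 = Z.

As a check, the Euler characteristic is 7 − 6 = 1, which agrees with 2 − 1 = 1.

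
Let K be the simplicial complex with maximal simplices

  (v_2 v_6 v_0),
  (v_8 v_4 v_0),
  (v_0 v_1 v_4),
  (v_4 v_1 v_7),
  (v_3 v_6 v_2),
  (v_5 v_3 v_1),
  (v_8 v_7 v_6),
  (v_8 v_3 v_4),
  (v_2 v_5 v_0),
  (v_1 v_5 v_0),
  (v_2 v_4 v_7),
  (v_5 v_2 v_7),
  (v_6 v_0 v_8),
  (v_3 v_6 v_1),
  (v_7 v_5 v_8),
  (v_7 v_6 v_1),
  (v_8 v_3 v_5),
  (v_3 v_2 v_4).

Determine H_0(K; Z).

Order the vertices as v_0 < v_1 < v_2 < v_3 < v_4 < v_5 < v_6 < v_7 < v_8. Listing each simplex with vertices in this order, K has dimension 2 with simplices:

  0-simplices (9): [v_0], [v_1], [v_2], [v_3], [v_4], [v_5], [v_6], [v_7], [v_8]
  1-simplices (27): (27 of them)
  2-simplices (18): (18 of them)

so the chain groups are C_0 ≅ Z^9, C_1 ≅ Z^27, C_2 ≅ Z^18.

Boundary ∂_1: C_1 → C_0 is given by ∂[p,q] = [q] − [p].
As a 9×27 matrix over Z this has rank 8, with invariant factors (1,1,1,1,1,1,1,1).

∂_2: C_2 → C_1 acts by ∂[p,q,r] = [q,r] − [p,r] + [p,q]. For instance
  ∂[v_3,v_5,v_8] = [v_5,v_8] − [v_3,v_8] + [v_3,v_5],
  ∂[v_2,v_4,v_7] = [v_4,v_7] − [v_2,v_7] + [v_2,v_4].
As a 27×18 matrix over Z this has rank 17, with invariant factors (1,1,1,1,1,1,1,1,1,1,1,1,1,1,1,1,1).

Computing H_k = (kernel of ∂_k) / (image of ∂_{k+1}):

  H_0: rank C_0 − rank ∂_1 = 9 − 8 = 1, and the invariant factors of ∂_1 are all 1, so H_0 = Z.

H_0 = Z.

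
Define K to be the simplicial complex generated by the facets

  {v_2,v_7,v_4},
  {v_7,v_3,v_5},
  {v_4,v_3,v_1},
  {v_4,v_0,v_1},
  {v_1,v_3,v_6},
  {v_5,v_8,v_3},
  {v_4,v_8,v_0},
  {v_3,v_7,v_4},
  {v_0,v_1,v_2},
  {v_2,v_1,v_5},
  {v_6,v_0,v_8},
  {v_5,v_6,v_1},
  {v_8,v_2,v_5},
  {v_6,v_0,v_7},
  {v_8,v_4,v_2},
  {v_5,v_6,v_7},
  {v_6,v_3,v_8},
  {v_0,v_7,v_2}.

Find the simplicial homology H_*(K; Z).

H_0 ≅ Z,  H_1 ≅ Z × Z/2,  H_2 = 0.

Take the total order v_0 < v_1 < v_2 < v_3 < v_4 < v_5 < v_6 < v_7 < v_8 on the vertex set. Then K (dimension 2) consists of the simplices:

  0-simplices (9): [v_0], [v_1], [v_2], [v_3], [v_4], [v_5], [v_6], [v_7], [v_8]
  1-simplices (27): (27 of them)
  2-simplices (18): (18 of them)

so the chain groups are C_0 ≅ Z^9, C_1 ≅ Z^27, C_2 ≅ Z^18.

The boundary map ∂_1: C_1 → C_0 is given by ∂[p,q] = [q] − [p]. For instance
  ∂[v_0,v_7] = [v_7] − [v_0].
As a 9×27 matrix over Z this has rank 8, with invariant factors (1,1,1,1,1,1,1,1).

∂_2: C_2 → C_1 maps a triangle to the signed sum of its edges. For instance
  ∂[v_0,v_1,v_2] = [v_1,v_2] − [v_0,v_2] + [v_0,v_1],
  ∂[v_1,v_3,v_4] = [v_3,v_4] − [v_1,v_4] + [v_1,v_3].
As a 27×18 matrix over Z this has rank 18, with invariant factors (1,1,1,1,1,1,1,1,1,1,1,1,1,1,1,1,1,2).

Reading off H_k = ker ∂_k / im ∂_{k+1}:

  H_0: rank C_0 − rank ∂_1 = 9 − 8 = 1, and the invariant factors of ∂_1 are all 1, so H_0 = Z.
  H_1: rank ker ∂_1 − rank ∂_2 = (27 − 8) − 18 = 1, and ∂_2 has invariant factor 2 > 1, so H_1 = Z × Z/2.
  H_2: rank ker ∂_2 − rank ∂_3 = (18 − 18) − 0 = 0, and there is no ∂_3, so H_2 = 0.

(K is a triangulation of the Klein bottle.)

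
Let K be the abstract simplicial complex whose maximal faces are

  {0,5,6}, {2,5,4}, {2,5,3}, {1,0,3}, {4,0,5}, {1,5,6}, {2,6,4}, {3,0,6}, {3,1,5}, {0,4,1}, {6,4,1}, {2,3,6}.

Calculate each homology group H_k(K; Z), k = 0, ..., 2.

H_0 ≅ Z,  H_1 ≅ Z/2,  H_2 = 0.

K has 7 vertices, 18 edges, 12 triangles.
rank ∂_0 = 0, rank ∂_1 = 6 ⇒ b_0 = 7 − 0 − 6 = 1; all invariant factors of ∂_1 are 1 so no torsion. So H_0 = Z.
rank ∂_1 = 6, rank ∂_2 = 12 ⇒ b_1 = 18 − 6 − 12 = 0; ∂_2 has invariant factor(s) [2] giving torsion. So H_1 = Z/2.
rank ∂_2 = 12, rank ∂_3 = 0 ⇒ b_2 = 12 − 12 − 0 = 0. So H_2 = 0.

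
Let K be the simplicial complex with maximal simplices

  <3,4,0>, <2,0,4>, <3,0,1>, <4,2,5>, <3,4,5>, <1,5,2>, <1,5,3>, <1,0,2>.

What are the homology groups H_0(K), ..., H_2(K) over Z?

H_0 = Z,  H_1 = 0,  H_2 = Z.

Take the total order 0 < 1 < 2 < 3 < 4 < 5 on the vertex set. Then K (dimension 2) consists of the simplices:

  0-simplices (6): [0], [1], [2], [3], [4], [5]
  1-simplices (12): [0,1], [0,2], [0,3], [0,4], [1,2], [1,3], [1,5], [2,4], [2,5], [3,4], [3,5], [4,5]
  2-simplices (8): [0,1,2], [0,1,3], [0,2,4], [0,3,4], [1,2,5], [1,3,5], [2,4,5], [3,4,5]

so the chain groups are C_0 ≅ Z^6, C_1 ≅ Z^12, C_2 ≅ Z^8.

Boundary ∂_1: C_1 → C_0 maps an edge to its endpoints' difference, ∂[p,q] = q − p. For instance
  ∂[0,1] = [1] − [0].
The 6×12 boundary matrix has rank 5 and Smith normal form diag(1,1,1,1,1).

∂_2: C_2 → C_1 sends each 2-simplex [p,q,r] to [q,r] − [p,r] + [p,q]. For instance
  ∂[0,1,2] = [1,2] − [0,2] + [0,1],
  ∂[2,4,5] = [4,5] − [2,5] + [2,4].
The resulting 12×8 matrix has rank 7, and its Smith normal form has invariant factors (1,1,1,1,1,1,1).

Reading off H_k = ker ∂_k / im ∂_{k+1}:

  H_0: rank C_0 − rank ∂_1 = 6 − 5 = 1, and the invariant factors of ∂_1 are all 1, so H_0 ≅ Z.
  H_1: rank ker ∂_1 − rank ∂_2 = (12 − 5) − 7 = 0, and the invariant factors of ∂_2 are all 1, so H_1 ≅ 0.
  H_2: rank ker ∂_2 − rank ∂_3 = (8 − 7) − 0 = 1, and there is no ∂_3, so H_2 ≅ Z.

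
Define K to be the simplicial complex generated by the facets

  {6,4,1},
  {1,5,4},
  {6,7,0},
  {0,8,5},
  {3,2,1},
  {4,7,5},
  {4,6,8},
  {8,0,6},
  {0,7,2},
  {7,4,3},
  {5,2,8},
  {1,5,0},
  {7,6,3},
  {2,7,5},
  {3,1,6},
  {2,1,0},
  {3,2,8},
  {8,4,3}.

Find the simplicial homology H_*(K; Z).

H_0 = Z,  H_1 = Z ⊕ Z/2Z,  H_2 = 0.

K has 9 vertices, 27 edges, 18 triangles.
rank ∂_0 = 0, rank ∂_1 = 8 ⇒ b_0 = 9 − 0 − 8 = 1; all invariant factors of ∂_1 are 1 so no torsion. So H_0 ≅ Z.
rank ∂_1 = 8, rank ∂_2 = 18 ⇒ b_1 = 27 − 8 − 18 = 1; ∂_2 has invariant factor(s) [2] giving torsion. So H_1 ≅ Z ⊕ Z/2Z.
rank ∂_2 = 18, rank ∂_3 = 0 ⇒ b_2 = 18 − 18 − 0 = 0. So H_2 ≅ 0.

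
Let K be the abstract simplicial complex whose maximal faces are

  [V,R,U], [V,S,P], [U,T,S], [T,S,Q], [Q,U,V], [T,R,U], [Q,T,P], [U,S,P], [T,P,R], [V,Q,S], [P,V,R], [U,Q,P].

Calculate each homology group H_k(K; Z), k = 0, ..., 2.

H_0 ≅ Z,  H_1 ≅ Z/2Z,  H_2 = 0.

Fix the vertex order P < Q < R < S < T < U < V and write every simplex with vertices in increasing order. Then dim K = 2 and the simplices of K are:

  0-simplices (7): P, Q, R, S, T, U, V
  1-simplices (18): PQ, PR, PS, PT, PU, PV, QS, QT, QU, QV, RT, RU, RV, ST, SU, SV, TU, UV
  2-simplices (12): PQT, PQU, PRT, PRV, PSU, PSV, QST, QSV, QUV, RTU, RUV, STU

giving chain groups C_0 ≅ Z^7, C_1 ≅ Z^18, C_2 ≅ Z^12.

The boundary map ∂_1: C_1 → C_0 maps an edge to its endpoints' difference, ∂[p,q] = q − p. For instance
  ∂QS = S − Q.
As a 7×18 matrix over Z this has rank 6, with invariant factors (1,1,1,1,1,1).

The boundary map ∂_2: C_2 → C_1 acts by ∂[p,q,r] = [q,r] − [p,r] + [p,q]. For instance
  ∂RTU = TU − RU + RT,
  ∂PRT = RT − PT + PR.
The 18×12 boundary matrix has rank 12 and Smith normal form diag(1,1,1,1,1,1,1,1,1,1,1,2).

Reading off H_k = ker ∂_k / im ∂_{k+1}:

  H_0: rank C_0 − rank ∂_1 = 7 − 6 = 1, and the invariant factors of ∂_1 are all 1, so H_0 ≅ Z.
  H_1: rank ker ∂_1 − rank ∂_2 = (18 − 6) − 12 = 0, and ∂_2 has invariant factor 2 > 1, so H_1 ≅ Z/2Z.
  H_2: rank ker ∂_2 − rank ∂_3 = (12 − 12) − 0 = 0, and there is no ∂_3, so H_2 ≅ 0.

(K is a triangulation of the real projective plane RP^2.)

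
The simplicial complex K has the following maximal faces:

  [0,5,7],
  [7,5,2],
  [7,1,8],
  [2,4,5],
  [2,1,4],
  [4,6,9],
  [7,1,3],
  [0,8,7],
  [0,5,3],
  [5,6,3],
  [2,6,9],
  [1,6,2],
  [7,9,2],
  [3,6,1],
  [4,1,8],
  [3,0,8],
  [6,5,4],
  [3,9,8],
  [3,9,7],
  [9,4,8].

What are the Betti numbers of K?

b_0 = 1, b_1 = 1, b_2 = 0.

Take the total order 0 < 1 < 2 < 3 < 4 < 5 < 6 < 7 < 8 < 9 on the vertex set. Then K (dimension 2) consists of the simplices:

  0-simplices (10): [0], [1], [2], [3], [4], [5], [6], [7], [8], [9]
  1-simplices (30): (30 of them)
  2-simplices (20): (20 of them)

Hence C_0 ≅ Z^10, C_1 ≅ Z^30, C_2 ≅ Z^20.

∂_1: C_1 → C_0 sends each edge [p,q] (with p < q) to q − p. For instance
  ∂[2,6] = [6] − [2].
The resulting 10×30 matrix has rank 9, and its Smith normal form has invariant factors (1,1,1,1,1,1,1,1,1).

Boundary ∂_2: C_2 → C_1 acts by ∂[p,q,r] = [q,r] − [p,r] + [p,q]. For instance
  ∂[1,2,6] = [2,6] − [1,6] + [1,2],
  ∂[3,7,9] = [7,9] − [3,9] + [3,7].
The 30×20 boundary matrix has rank 20 and Smith normal form diag(1,1,1,1,1,1,1,1,1,1,1,1,1,1,1,1,1,1,1,2).

Now H_k = ker ∂_k / im ∂_{k+1}, so:

  H_0: rank C_0 − rank ∂_1 = 10 − 9 = 1, and the invariant factors of ∂_1 are all 1, so H_0 = Z.
  H_1: rank ker ∂_1 − rank ∂_2 = (30 − 9) − 20 = 1, and ∂_2 has invariant factor 2 > 1, so H_1 = Z ⊕ Z/2.
  H_2: rank ker ∂_2 − rank ∂_3 = (20 − 20) − 0 = 0, and there is no ∂_3, so H_2 = 0.

(K is a triangulation of the Klein bottle.)

Hence the Betti numbers are b_0 = 1, b_1 = 1, b_2 = 0.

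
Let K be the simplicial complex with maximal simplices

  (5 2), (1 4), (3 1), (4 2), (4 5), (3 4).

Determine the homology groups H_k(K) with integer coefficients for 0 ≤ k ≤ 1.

H_0 = Z,  H_1 = Z^2.

Fix the vertex order 1 < 2 < 3 < 4 < 5 and write every simplex with vertices in increasing order. Then dim K = 1 and the simplices of K are:

  0-simplices (5): [1], [2], [3], [4], [5]
  1-simplices (6): [1,3], [1,4], [2,4], [2,5], [3,4], [4,5]

Hence C_0 ≅ Z^5, C_1 ≅ Z^6.

The boundary map ∂_1: C_1 → C_0 is given by ∂[p,q] = [q] − [p]. For instance
  ∂[1,4] = [4] − [1].
The 5×6 boundary matrix has rank 4 and Smith normal form diag(1,1,1,1).

Computing H_k = (kernel of ∂_k) / (image of ∂_{k+1}):

  H_0: rank C_0 − rank ∂_1 = 5 − 4 = 1, and the invariant factors of ∂_1 are all 1, so H_0 ≅ Z.
  H_1: rank ker ∂_1 − rank ∂_2 = (6 − 4) − 0 = 2, and there is no ∂_2, so H_1 ≅ Z^2.

As a check, the Euler characteristic is 5 − 6 = -1, which agrees with 1 − 2 = -1.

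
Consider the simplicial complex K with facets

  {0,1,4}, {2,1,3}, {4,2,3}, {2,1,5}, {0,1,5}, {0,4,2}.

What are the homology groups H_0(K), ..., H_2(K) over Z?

H_0 = Z,  H_1 = Z,  H_2 = 0.

Take the total order 0 < 1 < 2 < 3 < 4 < 5 on the vertex set. Then K (dimension 2) consists of the simplices:

  0-simplices (6): [0], [1], [2], [3], [4], [5]
  1-simplices (12): [0,1], [0,2], [0,4], [0,5], [1,2], [1,3], [1,4], [1,5], [2,3], [2,4], [2,5], [3,4]
  2-simplices (6): [0,1,4], [0,1,5], [0,2,4], [1,2,3], [1,2,5], [2,3,4]

so the chain groups are C_0 ≅ Z^6, C_1 ≅ Z^12, C_2 ≅ Z^6.

∂_1: C_1 → C_0 maps an edge to its endpoints' difference, ∂[p,q] = q − p. For instance
  ∂[3,4] = [4] − [3].
The resulting 6×12 matrix has rank 5, and its Smith normal form has invariant factors (1,1,1,1,1).

The boundary map ∂_2: C_2 → C_1 sends each 2-simplex [p,q,r] to [q,r] − [p,r] + [p,q]. For instance
  ∂[0,1,5] = [1,5] − [0,5] + [0,1],
  ∂[1,2,5] = [2,5] − [1,5] + [1,2].
The 12×6 boundary matrix has rank 6 and Smith normal form diag(1,1,1,1,1,1).

Reading off H_k = ker ∂_k / im ∂_{k+1}:

  H_0: rank C_0 − rank ∂_1 = 6 − 5 = 1, and the invariant factors of ∂_1 are all 1, so H_0 = Z.
  H_1: rank ker ∂_1 − rank ∂_2 = (12 − 5) − 6 = 1, and the invariant factors of ∂_2 are all 1, so H_1 = Z.
  H_2: rank ker ∂_2 − rank ∂_3 = (6 − 6) − 0 = 0, and there is no ∂_3, so H_2 = 0.

As a check, the Euler characteristic is 6 − 12 + 6 = 0, which agrees with 1 − 1 + 0 = 0.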